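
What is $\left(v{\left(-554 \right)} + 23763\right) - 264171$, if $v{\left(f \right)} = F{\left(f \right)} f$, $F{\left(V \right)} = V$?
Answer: $66508$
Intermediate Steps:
$v{\left(f \right)} = f^{2}$ ($v{\left(f \right)} = f f = f^{2}$)
$\left(v{\left(-554 \right)} + 23763\right) - 264171 = \left(\left(-554\right)^{2} + 23763\right) - 264171 = \left(306916 + 23763\right) - 264171 = 330679 - 264171 = 66508$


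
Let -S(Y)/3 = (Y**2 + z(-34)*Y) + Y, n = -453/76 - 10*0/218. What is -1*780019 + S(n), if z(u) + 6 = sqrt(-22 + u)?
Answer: -4506521791/5776 + 1359*I*sqrt(14)/38 ≈ -7.8022e+5 + 133.81*I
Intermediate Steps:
z(u) = -6 + sqrt(-22 + u)
n = -453/76 (n = -453*1/76 + 0*(1/218) = -453/76 + 0 = -453/76 ≈ -5.9605)
S(Y) = -3*Y - 3*Y**2 - 3*Y*(-6 + 2*I*sqrt(14)) (S(Y) = -3*((Y**2 + (-6 + sqrt(-22 - 34))*Y) + Y) = -3*((Y**2 + (-6 + sqrt(-56))*Y) + Y) = -3*((Y**2 + (-6 + 2*I*sqrt(14))*Y) + Y) = -3*((Y**2 + Y*(-6 + 2*I*sqrt(14))) + Y) = -3*(Y + Y**2 + Y*(-6 + 2*I*sqrt(14))) = -3*Y - 3*Y**2 - 3*Y*(-6 + 2*I*sqrt(14)))
-1*780019 + S(n) = -1*780019 + 3*(-453/76)*(5 - 1*(-453/76) - 2*I*sqrt(14)) = -780019 + 3*(-453/76)*(5 + 453/76 - 2*I*sqrt(14)) = -780019 + 3*(-453/76)*(833/76 - 2*I*sqrt(14)) = -780019 + (-1132047/5776 + 1359*I*sqrt(14)/38) = -4506521791/5776 + 1359*I*sqrt(14)/38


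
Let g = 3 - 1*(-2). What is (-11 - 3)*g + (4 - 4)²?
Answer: -70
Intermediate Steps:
g = 5 (g = 3 + 2 = 5)
(-11 - 3)*g + (4 - 4)² = (-11 - 3)*5 + (4 - 4)² = -14*5 + 0² = -70 + 0 = -70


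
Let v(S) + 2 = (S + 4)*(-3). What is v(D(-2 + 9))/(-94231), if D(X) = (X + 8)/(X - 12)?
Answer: 5/94231 ≈ 5.3061e-5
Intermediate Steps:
D(X) = (8 + X)/(-12 + X)
v(S) = -14 - 3*S (v(S) = -2 + (S + 4)*(-3) = -2 + (4 + S)*(-3) = -2 + (-12 - 3*S) = -14 - 3*S)
v(D(-2 + 9))/(-94231) = (-14 - 3*(8 + (-2 + 9))/(-12 + (-2 + 9)))/(-94231) = (-14 - 3*(8 + 7)/(-12 + 7))*(-1/94231) = (-14 - 3*15/(-5))*(-1/94231) = (-14 - (-3)*15/5)*(-1/94231) = (-14 - 3*(-3))*(-1/94231) = (-14 + 9)*(-1/94231) = -5*(-1/94231) = 5/94231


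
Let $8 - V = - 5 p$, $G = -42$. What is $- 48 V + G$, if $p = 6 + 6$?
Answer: $-3306$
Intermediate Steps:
$p = 12$
$V = 68$ ($V = 8 - \left(-5\right) 12 = 8 - -60 = 8 + 60 = 68$)
$- 48 V + G = \left(-48\right) 68 - 42 = -3264 - 42 = -3306$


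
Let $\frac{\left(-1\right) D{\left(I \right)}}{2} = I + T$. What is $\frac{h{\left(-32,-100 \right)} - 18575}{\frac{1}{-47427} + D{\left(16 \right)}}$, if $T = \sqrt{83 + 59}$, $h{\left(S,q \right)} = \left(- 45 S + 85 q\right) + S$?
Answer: $\frac{1847466973610985}{1025693105353} - \frac{115466609768886 \sqrt{142}}{1025693105353} \approx 459.71$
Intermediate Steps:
$h{\left(S,q \right)} = - 44 S + 85 q$
$T = \sqrt{142} \approx 11.916$
$D{\left(I \right)} = - 2 I - 2 \sqrt{142}$ ($D{\left(I \right)} = - 2 \left(I + \sqrt{142}\right) = - 2 I - 2 \sqrt{142}$)
$\frac{h{\left(-32,-100 \right)} - 18575}{\frac{1}{-47427} + D{\left(16 \right)}} = \frac{\left(\left(-44\right) \left(-32\right) + 85 \left(-100\right)\right) - 18575}{\frac{1}{-47427} - \left(32 + 2 \sqrt{142}\right)} = \frac{\left(1408 - 8500\right) - 18575}{- \frac{1}{47427} - \left(32 + 2 \sqrt{142}\right)} = \frac{-7092 - 18575}{- \frac{1517665}{47427} - 2 \sqrt{142}} = - \frac{25667}{- \frac{1517665}{47427} - 2 \sqrt{142}}$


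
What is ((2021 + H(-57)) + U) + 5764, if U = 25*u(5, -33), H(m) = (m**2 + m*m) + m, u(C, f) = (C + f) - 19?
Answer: 13051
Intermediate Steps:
u(C, f) = -19 + C + f
H(m) = m + 2*m**2 (H(m) = (m**2 + m**2) + m = 2*m**2 + m = m + 2*m**2)
U = -1175 (U = 25*(-19 + 5 - 33) = 25*(-47) = -1175)
((2021 + H(-57)) + U) + 5764 = ((2021 - 57*(1 + 2*(-57))) - 1175) + 5764 = ((2021 - 57*(1 - 114)) - 1175) + 5764 = ((2021 - 57*(-113)) - 1175) + 5764 = ((2021 + 6441) - 1175) + 5764 = (8462 - 1175) + 5764 = 7287 + 5764 = 13051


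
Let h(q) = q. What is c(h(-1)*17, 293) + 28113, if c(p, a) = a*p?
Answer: 23132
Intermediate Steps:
c(h(-1)*17, 293) + 28113 = 293*(-1*17) + 28113 = 293*(-17) + 28113 = -4981 + 28113 = 23132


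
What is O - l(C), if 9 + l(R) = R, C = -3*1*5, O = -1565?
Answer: -1541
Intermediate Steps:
C = -15 (C = -3*5 = -15)
l(R) = -9 + R
O - l(C) = -1565 - (-9 - 15) = -1565 - 1*(-24) = -1565 + 24 = -1541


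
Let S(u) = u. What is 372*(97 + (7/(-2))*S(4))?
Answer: 30876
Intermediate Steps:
372*(97 + (7/(-2))*S(4)) = 372*(97 + (7/(-2))*4) = 372*(97 + (7*(-½))*4) = 372*(97 - 7/2*4) = 372*(97 - 14) = 372*83 = 30876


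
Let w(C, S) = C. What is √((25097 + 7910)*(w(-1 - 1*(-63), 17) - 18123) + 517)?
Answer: I*√596138910 ≈ 24416.0*I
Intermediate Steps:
√((25097 + 7910)*(w(-1 - 1*(-63), 17) - 18123) + 517) = √((25097 + 7910)*((-1 - 1*(-63)) - 18123) + 517) = √(33007*((-1 + 63) - 18123) + 517) = √(33007*(62 - 18123) + 517) = √(33007*(-18061) + 517) = √(-596139427 + 517) = √(-596138910) = I*√596138910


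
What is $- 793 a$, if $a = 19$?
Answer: $-15067$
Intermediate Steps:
$- 793 a = \left(-793\right) 19 = -15067$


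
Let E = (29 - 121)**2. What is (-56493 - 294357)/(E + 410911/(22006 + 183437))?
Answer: -72079676550/1739280463 ≈ -41.442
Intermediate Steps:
E = 8464 (E = (-92)**2 = 8464)
(-56493 - 294357)/(E + 410911/(22006 + 183437)) = (-56493 - 294357)/(8464 + 410911/(22006 + 183437)) = -350850/(8464 + 410911/205443) = -350850/1739280463/205443 = -350850*205443/1739280463 = -72079676550/1739280463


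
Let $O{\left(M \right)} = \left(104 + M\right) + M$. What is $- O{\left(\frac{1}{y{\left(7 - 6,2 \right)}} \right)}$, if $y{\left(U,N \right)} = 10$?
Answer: $- \frac{521}{5} \approx -104.2$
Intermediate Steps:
$O{\left(M \right)} = 104 + 2 M$
$- O{\left(\frac{1}{y{\left(7 - 6,2 \right)}} \right)} = - (104 + \frac{2}{10}) = - (104 + 2 \cdot \frac{1}{10}) = - (104 + \frac{1}{5}) = \left(-1\right) \frac{521}{5} = - \frac{521}{5}$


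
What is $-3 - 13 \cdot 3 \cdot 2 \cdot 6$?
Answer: $-471$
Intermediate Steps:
$-3 - 13 \cdot 3 \cdot 2 \cdot 6 = -3 - 13 \cdot 6 \cdot 6 = -3 - 468 = -471$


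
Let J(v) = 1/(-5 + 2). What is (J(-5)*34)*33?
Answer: -374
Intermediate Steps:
J(v) = -⅓ (J(v) = 1/(-3) = -⅓)
(J(-5)*34)*33 = -⅓*34*33 = -34/3*33 = -374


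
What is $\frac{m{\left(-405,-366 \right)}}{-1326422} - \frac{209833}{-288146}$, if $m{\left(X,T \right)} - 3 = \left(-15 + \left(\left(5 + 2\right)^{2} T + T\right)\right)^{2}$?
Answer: $- \frac{48188572341881}{191101596806} \approx -252.16$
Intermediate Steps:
$m{\left(X,T \right)} = 3 + \left(-15 + 50 T\right)^{2}$ ($m{\left(X,T \right)} = 3 + \left(-15 + \left(\left(5 + 2\right)^{2} T + T\right)\right)^{2} = 3 + \left(-15 + \left(7^{2} T + T\right)\right)^{2} = 3 + \left(-15 + \left(49 T + T\right)\right)^{2} = 3 + \left(-15 + 50 T\right)^{2}$)
$\frac{m{\left(-405,-366 \right)}}{-1326422} - \frac{209833}{-288146} = \frac{3 + 25 \left(-3 + 10 \left(-366\right)\right)^{2}}{-1326422} - \frac{209833}{-288146} = \left(3 + 25 \left(-3 - 3660\right)^{2}\right) \left(- \frac{1}{1326422}\right) - - \frac{209833}{288146} = \left(3 + 25 \left(-3663\right)^{2}\right) \left(- \frac{1}{1326422}\right) + \frac{209833}{288146} = \left(3 + 25 \cdot 13417569\right) \left(- \frac{1}{1326422}\right) + \frac{209833}{288146} = \left(3 + 335439225\right) \left(- \frac{1}{1326422}\right) + \frac{209833}{288146} = 335439228 \left(- \frac{1}{1326422}\right) + \frac{209833}{288146} = - \frac{167719614}{663211} + \frac{209833}{288146} = - \frac{48188572341881}{191101596806}$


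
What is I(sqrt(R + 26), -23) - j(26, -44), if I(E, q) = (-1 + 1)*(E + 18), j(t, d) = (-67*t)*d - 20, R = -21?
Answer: -76628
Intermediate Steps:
j(t, d) = -20 - 67*d*t (j(t, d) = -67*d*t - 20 = -20 - 67*d*t)
I(E, q) = 0 (I(E, q) = 0*(18 + E) = 0)
I(sqrt(R + 26), -23) - j(26, -44) = 0 - (-20 - 67*(-44)*26) = 0 - (-20 + 76648) = 0 - 1*76628 = 0 - 76628 = -76628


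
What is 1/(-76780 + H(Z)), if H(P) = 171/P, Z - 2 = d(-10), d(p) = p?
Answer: -8/614411 ≈ -1.3021e-5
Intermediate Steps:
Z = -8 (Z = 2 - 10 = -8)
1/(-76780 + H(Z)) = 1/(-76780 + 171/(-8)) = 1/(-76780 + 171*(-⅛)) = 1/(-76780 - 171/8) = 1/(-614411/8) = -8/614411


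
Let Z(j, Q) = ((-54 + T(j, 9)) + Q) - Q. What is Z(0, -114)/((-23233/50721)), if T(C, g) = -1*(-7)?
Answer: 2383887/23233 ≈ 102.61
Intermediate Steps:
T(C, g) = 7
Z(j, Q) = -47 (Z(j, Q) = ((-54 + 7) + Q) - Q = (-47 + Q) - Q = -47)
Z(0, -114)/((-23233/50721)) = -47/((-23233/50721)) = -47/((-23233*1/50721)) = -47/(-23233/50721) = -47*(-50721/23233) = 2383887/23233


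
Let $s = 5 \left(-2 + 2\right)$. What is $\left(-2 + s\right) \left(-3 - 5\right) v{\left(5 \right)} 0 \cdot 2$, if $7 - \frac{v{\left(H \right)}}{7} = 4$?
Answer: $0$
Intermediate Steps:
$s = 0$ ($s = 5 \cdot 0 = 0$)
$v{\left(H \right)} = 21$ ($v{\left(H \right)} = 49 - 28 = 21$)
$\left(-2 + s\right) \left(-3 - 5\right) v{\left(5 \right)} 0 \cdot 2 = \left(-2 + 0\right) \left(-3 - 5\right) 21 \cdot 0 \cdot 2 = \left(-2\right) \left(-8\right) 0 \cdot 2 = 16 \cdot 0 = 0$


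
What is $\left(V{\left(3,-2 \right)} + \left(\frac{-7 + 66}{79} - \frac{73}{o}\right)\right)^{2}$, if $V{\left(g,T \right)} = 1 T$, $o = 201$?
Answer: $\frac{658743556}{252142641} \approx 2.6126$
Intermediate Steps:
$V{\left(g,T \right)} = T$
$\left(V{\left(3,-2 \right)} + \left(\frac{-7 + 66}{79} - \frac{73}{o}\right)\right)^{2} = \left(-2 - \left(\frac{73}{201} - \frac{-7 + 66}{79}\right)\right)^{2} = \left(-2 + \left(59 \cdot \frac{1}{79} - \frac{73}{201}\right)\right)^{2} = \left(-2 + \left(\frac{59}{79} - \frac{73}{201}\right)\right)^{2} = \left(-2 + \frac{6092}{15879}\right)^{2} = \left(- \frac{25666}{15879}\right)^{2} = \frac{658743556}{252142641}$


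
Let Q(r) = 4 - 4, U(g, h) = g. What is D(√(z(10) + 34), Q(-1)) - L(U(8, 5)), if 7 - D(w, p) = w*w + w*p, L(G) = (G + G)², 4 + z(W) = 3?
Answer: -282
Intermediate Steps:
z(W) = -1 (z(W) = -4 + 3 = -1)
Q(r) = 0
L(G) = 4*G² (L(G) = (2*G)² = 4*G²)
D(w, p) = 7 - w² - p*w (D(w, p) = 7 - (w*w + w*p) = 7 - (w² + p*w) = 7 + (-w² - p*w) = 7 - w² - p*w)
D(√(z(10) + 34), Q(-1)) - L(U(8, 5)) = (7 - (√(-1 + 34))² - 1*0*√(-1 + 34)) - 4*8² = (7 - (√33)² - 1*0*√33) - 4*64 = (7 - 1*33 + 0) - 1*256 = (7 - 33 + 0) - 256 = -26 - 256 = -282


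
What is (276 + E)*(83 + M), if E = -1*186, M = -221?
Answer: -12420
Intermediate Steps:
E = -186
(276 + E)*(83 + M) = (276 - 186)*(83 - 221) = 90*(-138) = -12420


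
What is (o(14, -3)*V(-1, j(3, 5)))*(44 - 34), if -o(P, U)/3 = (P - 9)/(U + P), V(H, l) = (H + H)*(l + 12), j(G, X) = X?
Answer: 5100/11 ≈ 463.64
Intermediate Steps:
V(H, l) = 2*H*(12 + l) (V(H, l) = (2*H)*(12 + l) = 2*H*(12 + l))
o(P, U) = -3*(-9 + P)/(P + U) (o(P, U) = -3*(P - 9)/(U + P) = -3*(-9 + P)/(P + U))
(o(14, -3)*V(-1, j(3, 5)))*(44 - 34) = ((3*(9 - 1*14)/(14 - 3))*(2*(-1)*(12 + 5)))*(44 - 34) = ((3*(9 - 14)/11)*(2*(-1)*17))*10 = ((3*(1/11)*(-5))*(-34))*10 = -15/11*(-34)*10 = (510/11)*10 = 5100/11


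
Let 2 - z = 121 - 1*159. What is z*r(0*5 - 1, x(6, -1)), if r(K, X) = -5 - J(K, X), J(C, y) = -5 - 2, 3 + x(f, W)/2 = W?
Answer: 80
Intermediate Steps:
x(f, W) = -6 + 2*W
z = 40 (z = 2 - (121 - 1*159) = 2 - (121 - 159) = 2 - 1*(-38) = 2 + 38 = 40)
J(C, y) = -7
r(K, X) = 2 (r(K, X) = -5 - 1*(-7) = -5 + 7 = 2)
z*r(0*5 - 1, x(6, -1)) = 40*2 = 80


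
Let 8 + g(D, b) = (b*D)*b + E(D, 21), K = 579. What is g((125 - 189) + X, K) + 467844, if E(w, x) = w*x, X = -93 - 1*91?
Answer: -82677140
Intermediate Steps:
X = -184 (X = -93 - 91 = -184)
g(D, b) = -8 + 21*D + D*b² (g(D, b) = -8 + ((b*D)*b + D*21) = -8 + ((D*b)*b + 21*D) = -8 + (D*b² + 21*D) = -8 + (21*D + D*b²) = -8 + 21*D + D*b²)
g((125 - 189) + X, K) + 467844 = (-8 + 21*((125 - 189) - 184) + ((125 - 189) - 184)*579²) + 467844 = (-8 + 21*(-64 - 184) + (-64 - 184)*335241) + 467844 = (-8 + 21*(-248) - 248*335241) + 467844 = (-8 - 5208 - 83139768) + 467844 = -83144984 + 467844 = -82677140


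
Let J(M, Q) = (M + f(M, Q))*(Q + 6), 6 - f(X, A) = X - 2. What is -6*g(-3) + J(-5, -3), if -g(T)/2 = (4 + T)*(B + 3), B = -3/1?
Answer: 24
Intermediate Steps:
f(X, A) = 8 - X (f(X, A) = 6 - (X - 2) = 6 - (-2 + X) = 6 + (2 - X) = 8 - X)
B = -3 (B = -3*1 = -3)
J(M, Q) = 48 + 8*Q (J(M, Q) = (M + (8 - M))*(Q + 6) = 8*(6 + Q) = 48 + 8*Q)
g(T) = 0 (g(T) = -2*(4 + T)*(-3 + 3) = -2*(4 + T)*0 = -2*0 = 0)
-6*g(-3) + J(-5, -3) = -6*0 + (48 + 8*(-3)) = 0 + (48 - 24) = 0 + 24 = 24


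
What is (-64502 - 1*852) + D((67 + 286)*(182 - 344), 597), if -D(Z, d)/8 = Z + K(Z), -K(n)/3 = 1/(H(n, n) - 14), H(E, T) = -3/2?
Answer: 12156106/31 ≈ 3.9213e+5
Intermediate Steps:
H(E, T) = -3/2 (H(E, T) = -3*½ = -3/2)
K(n) = 6/31 (K(n) = -3/(-3/2 - 14) = -3/(-31/2) = -3*(-2/31) = 6/31)
D(Z, d) = -48/31 - 8*Z (D(Z, d) = -8*(Z + 6/31) = -8*(6/31 + Z) = -48/31 - 8*Z)
(-64502 - 1*852) + D((67 + 286)*(182 - 344), 597) = (-64502 - 1*852) + (-48/31 - 8*(67 + 286)*(182 - 344)) = (-64502 - 852) + (-48/31 - 2824*(-162)) = -65354 + (-48/31 - 8*(-57186)) = -65354 + (-48/31 + 457488) = -65354 + 14182080/31 = 12156106/31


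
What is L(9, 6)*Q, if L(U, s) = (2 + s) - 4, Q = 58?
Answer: 232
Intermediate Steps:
L(U, s) = -2 + s
L(9, 6)*Q = (-2 + 6)*58 = 4*58 = 232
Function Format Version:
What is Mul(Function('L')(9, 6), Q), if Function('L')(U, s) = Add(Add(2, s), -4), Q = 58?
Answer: 232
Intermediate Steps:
Function('L')(U, s) = Add(-2, s)
Mul(Function('L')(9, 6), Q) = Mul(Add(-2, 6), 58) = Mul(4, 58) = 232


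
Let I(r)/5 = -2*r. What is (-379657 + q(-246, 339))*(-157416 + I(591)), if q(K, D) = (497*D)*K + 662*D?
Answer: 6794697561582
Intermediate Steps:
q(K, D) = 662*D + 497*D*K (q(K, D) = 497*D*K + 662*D = 662*D + 497*D*K)
I(r) = -10*r (I(r) = 5*(-2*r) = -10*r)
(-379657 + q(-246, 339))*(-157416 + I(591)) = (-379657 + 339*(662 + 497*(-246)))*(-157416 - 10*591) = (-379657 + 339*(662 - 122262))*(-157416 - 5910) = (-379657 + 339*(-121600))*(-163326) = (-379657 - 41222400)*(-163326) = -41602057*(-163326) = 6794697561582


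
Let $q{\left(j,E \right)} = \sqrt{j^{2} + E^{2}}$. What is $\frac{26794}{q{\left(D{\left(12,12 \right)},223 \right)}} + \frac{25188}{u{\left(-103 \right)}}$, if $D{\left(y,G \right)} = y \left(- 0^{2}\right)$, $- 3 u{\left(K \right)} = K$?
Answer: $\frac{19610554}{22969} \approx 853.78$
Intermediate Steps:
$u{\left(K \right)} = - \frac{K}{3}$
$D{\left(y,G \right)} = 0$ ($D{\left(y,G \right)} = y \left(\left(-1\right) 0\right) = y 0 = 0$)
$q{\left(j,E \right)} = \sqrt{E^{2} + j^{2}}$
$\frac{26794}{q{\left(D{\left(12,12 \right)},223 \right)}} + \frac{25188}{u{\left(-103 \right)}} = \frac{26794}{\sqrt{223^{2} + 0^{2}}} + \frac{25188}{\left(- \frac{1}{3}\right) \left(-103\right)} = \frac{26794}{\sqrt{49729 + 0}} + \frac{25188}{\frac{103}{3}} = \frac{26794}{\sqrt{49729}} + 25188 \cdot \frac{3}{103} = \frac{26794}{223} + \frac{75564}{103} = \frac{19610554}{22969}$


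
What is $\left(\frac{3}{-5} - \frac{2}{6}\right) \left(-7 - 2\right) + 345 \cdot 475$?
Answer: $\frac{819417}{5} \approx 1.6388 \cdot 10^{5}$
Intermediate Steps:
$\left(\frac{3}{-5} - \frac{2}{6}\right) \left(-7 - 2\right) + 345 \cdot 475 = \left(3 \left(- \frac{1}{5}\right) - \frac{1}{3}\right) \left(-9\right) + 163875 = \left(- \frac{3}{5} - \frac{1}{3}\right) \left(-9\right) + 163875 = \left(- \frac{14}{15}\right) \left(-9\right) + 163875 = \frac{42}{5} + 163875 = \frac{819417}{5}$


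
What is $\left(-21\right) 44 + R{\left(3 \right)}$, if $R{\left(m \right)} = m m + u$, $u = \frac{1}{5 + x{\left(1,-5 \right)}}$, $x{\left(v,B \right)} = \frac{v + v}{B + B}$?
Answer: $- \frac{21955}{24} \approx -914.79$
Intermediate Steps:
$x{\left(v,B \right)} = \frac{v}{B}$ ($x{\left(v,B \right)} = \frac{2 v}{2 B} = 2 v \frac{1}{2 B} = \frac{v}{B}$)
$u = \frac{5}{24}$ ($u = \frac{1}{5 + 1 \frac{1}{-5}} = \frac{1}{5 + 1 \left(- \frac{1}{5}\right)} = \frac{1}{5 - \frac{1}{5}} = \frac{1}{\frac{24}{5}} = \frac{5}{24} \approx 0.20833$)
$R{\left(m \right)} = \frac{5}{24} + m^{2}$ ($R{\left(m \right)} = m m + \frac{5}{24} = m^{2} + \frac{5}{24} = \frac{5}{24} + m^{2}$)
$\left(-21\right) 44 + R{\left(3 \right)} = \left(-21\right) 44 + \left(\frac{5}{24} + 3^{2}\right) = -924 + \left(\frac{5}{24} + 9\right) = -924 + \frac{221}{24} = - \frac{21955}{24}$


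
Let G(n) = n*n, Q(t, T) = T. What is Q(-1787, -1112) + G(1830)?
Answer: 3347788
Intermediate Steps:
G(n) = n²
Q(-1787, -1112) + G(1830) = -1112 + 1830² = -1112 + 3348900 = 3347788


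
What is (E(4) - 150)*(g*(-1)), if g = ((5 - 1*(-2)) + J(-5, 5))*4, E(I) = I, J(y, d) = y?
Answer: 1168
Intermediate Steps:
g = 8 (g = ((5 - 1*(-2)) - 5)*4 = ((5 + 2) - 5)*4 = (7 - 5)*4 = 2*4 = 8)
(E(4) - 150)*(g*(-1)) = (4 - 150)*(8*(-1)) = -146*(-8) = 1168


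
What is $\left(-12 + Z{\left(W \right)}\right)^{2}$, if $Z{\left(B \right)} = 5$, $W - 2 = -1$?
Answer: $49$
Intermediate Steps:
$W = 1$ ($W = 2 - 1 = 1$)
$\left(-12 + Z{\left(W \right)}\right)^{2} = \left(-12 + 5\right)^{2} = \left(-7\right)^{2} = 49$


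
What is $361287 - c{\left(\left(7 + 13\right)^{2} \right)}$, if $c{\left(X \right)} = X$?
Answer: $360887$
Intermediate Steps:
$361287 - c{\left(\left(7 + 13\right)^{2} \right)} = 361287 - \left(7 + 13\right)^{2} = 361287 - 20^{2} = 361287 - 400 = 360887$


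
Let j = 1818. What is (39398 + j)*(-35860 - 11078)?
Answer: -1934596608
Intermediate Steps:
(39398 + j)*(-35860 - 11078) = (39398 + 1818)*(-35860 - 11078) = 41216*(-46938) = -1934596608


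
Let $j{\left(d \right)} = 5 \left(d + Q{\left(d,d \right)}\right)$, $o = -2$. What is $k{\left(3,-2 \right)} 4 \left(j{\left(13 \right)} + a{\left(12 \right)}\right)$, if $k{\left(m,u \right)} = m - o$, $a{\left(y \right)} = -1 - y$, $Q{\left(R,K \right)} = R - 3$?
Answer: $2040$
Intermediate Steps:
$Q{\left(R,K \right)} = -3 + R$ ($Q{\left(R,K \right)} = R - 3 = -3 + R$)
$j{\left(d \right)} = -15 + 10 d$ ($j{\left(d \right)} = 5 \left(d + \left(-3 + d\right)\right) = 5 \left(-3 + 2 d\right) = -15 + 10 d$)
$k{\left(m,u \right)} = 2 + m$ ($k{\left(m,u \right)} = m - -2 = m + 2 = 2 + m$)
$k{\left(3,-2 \right)} 4 \left(j{\left(13 \right)} + a{\left(12 \right)}\right) = \left(2 + 3\right) 4 \left(\left(-15 + 10 \cdot 13\right) - 13\right) = 5 \cdot 4 \left(\left(-15 + 130\right) - 13\right) = 20 \left(115 - 13\right) = 20 \cdot 102 = 2040$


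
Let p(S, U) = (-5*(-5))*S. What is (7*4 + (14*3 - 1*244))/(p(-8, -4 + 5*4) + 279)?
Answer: -174/79 ≈ -2.2025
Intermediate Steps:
p(S, U) = 25*S
(7*4 + (14*3 - 1*244))/(p(-8, -4 + 5*4) + 279) = (7*4 + (14*3 - 1*244))/(25*(-8) + 279) = (28 + (42 - 244))/(-200 + 279) = (28 - 202)/79 = -174*1/79 = -174/79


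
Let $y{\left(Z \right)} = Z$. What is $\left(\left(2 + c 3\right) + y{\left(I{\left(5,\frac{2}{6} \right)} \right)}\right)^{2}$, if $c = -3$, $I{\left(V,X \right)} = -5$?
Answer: $144$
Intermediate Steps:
$\left(\left(2 + c 3\right) + y{\left(I{\left(5,\frac{2}{6} \right)} \right)}\right)^{2} = \left(\left(2 - 9\right) - 5\right)^{2} = \left(-7 - 5\right)^{2} = \left(-12\right)^{2} = 144$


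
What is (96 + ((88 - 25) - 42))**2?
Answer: 13689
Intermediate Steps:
(96 + ((88 - 25) - 42))**2 = (96 + (63 - 42))**2 = (96 + 21)**2 = 117**2 = 13689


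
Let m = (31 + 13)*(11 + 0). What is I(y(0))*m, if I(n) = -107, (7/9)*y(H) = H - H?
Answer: -51788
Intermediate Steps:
y(H) = 0 (y(H) = 9*(H - H)/7 = (9/7)*0 = 0)
m = 484 (m = 44*11 = 484)
I(y(0))*m = -107*484 = -51788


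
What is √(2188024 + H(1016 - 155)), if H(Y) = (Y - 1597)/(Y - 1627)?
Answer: 2*√80239798370/383 ≈ 1479.2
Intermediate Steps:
H(Y) = (-1597 + Y)/(-1627 + Y)
√(2188024 + H(1016 - 155)) = √(2188024 + (-1597 + (1016 - 155))/(-1627 + (1016 - 155))) = √(2188024 + (-1597 + 861)/(-1627 + 861)) = √(2188024 - 736/(-766)) = √(2188024 - 1/766*(-736)) = √(2188024 + 368/383) = √(838013560/383) = 2*√80239798370/383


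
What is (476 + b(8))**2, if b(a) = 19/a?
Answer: 14645929/64 ≈ 2.2884e+5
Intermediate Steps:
(476 + b(8))**2 = (476 + 19/8)**2 = (3827/8)**2 = 14645929/64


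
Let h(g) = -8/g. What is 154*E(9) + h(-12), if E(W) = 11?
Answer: 5084/3 ≈ 1694.7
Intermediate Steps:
154*E(9) + h(-12) = 154*11 - 8/(-12) = 1694 - 8*(-1/12) = 1694 + ⅔ = 5084/3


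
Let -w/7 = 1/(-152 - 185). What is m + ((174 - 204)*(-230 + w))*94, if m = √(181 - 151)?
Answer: 218558460/337 + √30 ≈ 6.4855e+5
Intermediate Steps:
w = 7/337 (w = -7/(-152 - 185) = -7/(-337) = -7*(-1/337) = 7/337 ≈ 0.020772)
m = √30 ≈ 5.4772
m + ((174 - 204)*(-230 + w))*94 = √30 + ((174 - 204)*(-230 + 7/337))*94 = √30 - 30*(-77503/337)*94 = √30 + (2325090/337)*94 = √30 + 218558460/337 = 218558460/337 + √30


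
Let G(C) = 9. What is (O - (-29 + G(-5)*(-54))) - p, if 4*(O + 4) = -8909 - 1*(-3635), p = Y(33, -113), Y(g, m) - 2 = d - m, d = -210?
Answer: -1425/2 ≈ -712.50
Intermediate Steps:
Y(g, m) = -208 - m (Y(g, m) = 2 + (-210 - m) = -208 - m)
p = -95 (p = -208 - 1*(-113) = -208 + 113 = -95)
O = -2645/2 (O = -4 + (-8909 - 1*(-3635))/4 = -4 + (-8909 + 3635)/4 = -4 + (¼)*(-5274) = -4 - 2637/2 = -2645/2 ≈ -1322.5)
(O - (-29 + G(-5)*(-54))) - p = (-2645/2 - (-29 + 9*(-54))) - 1*(-95) = (-2645/2 - (-29 - 486)) + 95 = (-2645/2 - 1*(-515)) + 95 = (-2645/2 + 515) + 95 = -1615/2 + 95 = -1425/2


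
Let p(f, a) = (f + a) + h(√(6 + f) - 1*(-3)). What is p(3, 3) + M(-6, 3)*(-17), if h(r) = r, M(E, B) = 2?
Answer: -22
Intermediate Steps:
p(f, a) = 3 + a + f + √(6 + f) (p(f, a) = (f + a) + (√(6 + f) - 1*(-3)) = (a + f) + (√(6 + f) + 3) = (a + f) + (3 + √(6 + f)) = 3 + a + f + √(6 + f))
p(3, 3) + M(-6, 3)*(-17) = (3 + 3 + 3 + √(6 + 3)) + 2*(-17) = (3 + 3 + 3 + √9) - 34 = (3 + 3 + 3 + 3) - 34 = 12 - 34 = -22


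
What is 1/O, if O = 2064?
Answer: 1/2064 ≈ 0.00048450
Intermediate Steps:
1/O = 1/2064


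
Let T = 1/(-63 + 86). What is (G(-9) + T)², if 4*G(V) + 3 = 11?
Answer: 2209/529 ≈ 4.1758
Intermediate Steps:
G(V) = 2 (G(V) = -¾ + (¼)*11 = -¾ + 11/4 = 2)
T = 1/23 ≈ 0.043478
(G(-9) + T)² = (2 + 1/23)² = (47/23)² = 2209/529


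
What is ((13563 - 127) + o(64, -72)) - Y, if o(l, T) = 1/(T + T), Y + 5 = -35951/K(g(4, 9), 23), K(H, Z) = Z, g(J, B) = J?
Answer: 49693513/3312 ≈ 15004.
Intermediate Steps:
Y = -36066/23 (Y = -5 - 35951/23 = -36066/23 ≈ -1568.1)
o(l, T) = 1/(2*T)
((13563 - 127) + o(64, -72)) - Y = ((13563 - 127) + (½)/(-72)) - 1*(-36066/23) = (13436 + (½)*(-1/72)) + 36066/23 = (13436 - 1/144) + 36066/23 = 1934783/144 + 36066/23 = 49693513/3312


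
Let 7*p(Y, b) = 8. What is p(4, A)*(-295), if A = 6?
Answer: -2360/7 ≈ -337.14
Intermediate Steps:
p(Y, b) = 8/7 (p(Y, b) = (⅐)*8 = 8/7)
p(4, A)*(-295) = (8/7)*(-295) = -2360/7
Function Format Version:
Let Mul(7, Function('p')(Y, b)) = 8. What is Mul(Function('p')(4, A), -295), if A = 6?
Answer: Rational(-2360, 7) ≈ -337.14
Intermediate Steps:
Function('p')(Y, b) = Rational(8, 7) (Function('p')(Y, b) = Mul(Rational(1, 7), 8) = Rational(8, 7))
Mul(Function('p')(4, A), -295) = Mul(Rational(8, 7), -295) = Rational(-2360, 7)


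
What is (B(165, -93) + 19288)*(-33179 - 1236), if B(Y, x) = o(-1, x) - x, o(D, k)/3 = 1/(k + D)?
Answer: -62697625565/94 ≈ -6.6700e+8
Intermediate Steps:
o(D, k) = 3/(D + k) (o(D, k) = 3/(k + D) = 3/(D + k))
B(Y, x) = -x + 3/(-1 + x) (B(Y, x) = 3/(-1 + x) - x = -x + 3/(-1 + x))
(B(165, -93) + 19288)*(-33179 - 1236) = ((3 - 1*(-93)*(-1 - 93))/(-1 - 93) + 19288)*(-33179 - 1236) = ((3 - 1*(-93)*(-94))/(-94) + 19288)*(-34415) = (-(3 - 8742)/94 + 19288)*(-34415) = (-1/94*(-8739) + 19288)*(-34415) = (8739/94 + 19288)*(-34415) = (1821811/94)*(-34415) = -62697625565/94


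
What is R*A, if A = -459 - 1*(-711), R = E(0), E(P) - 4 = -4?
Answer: 0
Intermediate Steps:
E(P) = 0 (E(P) = 4 - 4 = 0)
R = 0
A = 252 (A = -459 + 711 = 252)
R*A = 0*252 = 0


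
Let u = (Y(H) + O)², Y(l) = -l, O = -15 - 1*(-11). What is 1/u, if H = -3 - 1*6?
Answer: 1/25 ≈ 0.040000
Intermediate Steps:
O = -4 (O = -15 + 11 = -4)
H = -9 (H = -3 - 6 = -9)
u = 25 (u = (-1*(-9) - 4)² = (9 - 4)² = 5² = 25)
1/u = 1/25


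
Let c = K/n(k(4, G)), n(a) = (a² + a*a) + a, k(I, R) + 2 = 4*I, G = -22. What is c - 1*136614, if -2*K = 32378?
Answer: -55481473/406 ≈ -1.3665e+5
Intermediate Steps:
K = -16189 (K = -½*32378 = -16189)
k(I, R) = -2 + 4*I
n(a) = a + 2*a² (n(a) = (a² + a²) + a = 2*a² + a = a + 2*a²)
c = -16189/406 (c = -16189*1/((1 + 2*(-2 + 4*4))*(-2 + 4*4)) = -16189*1/((1 + 2*(-2 + 16))*(-2 + 16)) = -16189*1/(14*(1 + 2*14)) = -16189*1/(14*(1 + 28)) = -16189/(14*29) = -16189/406 ≈ -39.874)
c - 1*136614 = -16189/406 - 1*136614 = -16189/406 - 136614 = -55481473/406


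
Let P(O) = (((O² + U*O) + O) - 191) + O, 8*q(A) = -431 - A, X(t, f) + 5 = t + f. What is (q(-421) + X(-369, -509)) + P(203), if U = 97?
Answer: 240923/4 ≈ 60231.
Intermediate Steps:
X(t, f) = -5 + f + t (X(t, f) = -5 + (t + f) = -5 + (f + t) = -5 + f + t)
q(A) = -431/8 - A/8 (q(A) = (-431 - A)/8 = -431/8 - A/8)
P(O) = -191 + O² + 99*O (P(O) = (((O² + 97*O) + O) - 191) + O = ((O² + 98*O) - 191) + O = (-191 + O² + 98*O) + O = -191 + O² + 99*O)
(q(-421) + X(-369, -509)) + P(203) = ((-431/8 - ⅛*(-421)) + (-5 - 509 - 369)) + (-191 + 203² + 99*203) = ((-431/8 + 421/8) - 883) + (-191 + 41209 + 20097) = (-5/4 - 883) + 61115 = -3537/4 + 61115 = 240923/4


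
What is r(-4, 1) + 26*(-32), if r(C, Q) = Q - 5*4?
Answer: -851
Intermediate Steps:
r(C, Q) = -20 + Q (r(C, Q) = Q - 20 = -20 + Q)
r(-4, 1) + 26*(-32) = (-20 + 1) + 26*(-32) = -19 - 832 = -851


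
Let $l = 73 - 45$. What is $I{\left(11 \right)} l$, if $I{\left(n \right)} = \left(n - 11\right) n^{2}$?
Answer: $0$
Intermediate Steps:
$l = 28$ ($l = 73 - 45 = 28$)
$I{\left(n \right)} = n^{2} \left(-11 + n\right)$ ($I{\left(n \right)} = \left(-11 + n\right) n^{2} = n^{2} \left(-11 + n\right)$)
$I{\left(11 \right)} l = 11^{2} \left(-11 + 11\right) 28 = 121 \cdot 0 \cdot 28 = 0 \cdot 28 = 0$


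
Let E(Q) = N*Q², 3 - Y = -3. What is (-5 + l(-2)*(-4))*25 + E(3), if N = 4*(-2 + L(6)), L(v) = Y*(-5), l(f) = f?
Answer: -1077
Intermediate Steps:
Y = 6 (Y = 3 - 1*(-3) = 3 + 3 = 6)
L(v) = -30 (L(v) = 6*(-5) = -30)
N = -128 (N = 4*(-2 - 30) = 4*(-32) = -128)
E(Q) = -128*Q²
(-5 + l(-2)*(-4))*25 + E(3) = (-5 - 2*(-4))*25 - 128*3² = (-5 + 8)*25 - 128*9 = 3*25 - 1152 = 75 - 1152 = -1077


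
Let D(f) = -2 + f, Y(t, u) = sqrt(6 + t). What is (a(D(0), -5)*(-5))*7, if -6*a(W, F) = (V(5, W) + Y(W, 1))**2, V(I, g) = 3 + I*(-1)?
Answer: 0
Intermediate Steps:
V(I, g) = 3 - I
a(W, F) = -(-2 + sqrt(6 + W))**2/6 (a(W, F) = -((3 - 1*5) + sqrt(6 + W))**2/6 = -((3 - 5) + sqrt(6 + W))**2/6 = -(-2 + sqrt(6 + W))**2/6)
(a(D(0), -5)*(-5))*7 = (-(-2 + sqrt(6 + (-2 + 0)))**2/6*(-5))*7 = (-(-2 + sqrt(6 - 2))**2/6*(-5))*7 = (-(-2 + sqrt(4))**2/6*(-5))*7 = (-(-2 + 2)**2/6*(-5))*7 = (-1/6*0**2*(-5))*7 = (-1/6*0*(-5))*7 = (0*(-5))*7 = 0*7 = 0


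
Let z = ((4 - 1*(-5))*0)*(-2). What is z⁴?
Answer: 0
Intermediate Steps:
z = 0 (z = ((4 + 5)*0)*(-2) = (9*0)*(-2) = 0*(-2) = 0)
z⁴ = 0⁴ = 0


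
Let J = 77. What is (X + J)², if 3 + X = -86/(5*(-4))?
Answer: 613089/100 ≈ 6130.9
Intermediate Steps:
X = 13/10 (X = -3 - 86/(5*(-4)) = -3 - 86/(-20) = -3 - 86*(-1/20) = -3 + 43/10 = 13/10 ≈ 1.3000)
(X + J)² = (13/10 + 77)² = (783/10)² = 613089/100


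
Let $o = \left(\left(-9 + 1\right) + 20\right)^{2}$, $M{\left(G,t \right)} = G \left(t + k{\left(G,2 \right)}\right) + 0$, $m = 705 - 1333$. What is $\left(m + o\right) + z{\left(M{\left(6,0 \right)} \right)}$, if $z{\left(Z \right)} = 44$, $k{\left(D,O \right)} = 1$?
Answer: $-440$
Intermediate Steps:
$m = -628$
$M{\left(G,t \right)} = G \left(1 + t\right)$ ($M{\left(G,t \right)} = G \left(t + 1\right) + 0 = G \left(1 + t\right) + 0 = G \left(1 + t\right)$)
$o = 144$ ($o = \left(-8 + 20\right)^{2} = 12^{2} = 144$)
$\left(m + o\right) + z{\left(M{\left(6,0 \right)} \right)} = \left(-628 + 144\right) + 44 = -484 + 44 = -440$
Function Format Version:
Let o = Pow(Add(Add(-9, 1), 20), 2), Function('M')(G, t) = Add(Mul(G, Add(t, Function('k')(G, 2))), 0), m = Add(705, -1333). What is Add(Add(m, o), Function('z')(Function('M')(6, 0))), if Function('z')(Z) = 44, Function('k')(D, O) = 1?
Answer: -440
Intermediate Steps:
m = -628
Function('M')(G, t) = Mul(G, Add(1, t)) (Function('M')(G, t) = Add(Mul(G, Add(t, 1)), 0) = Add(Mul(G, Add(1, t)), 0) = Mul(G, Add(1, t)))
o = 144 (o = Pow(Add(-8, 20), 2) = Pow(12, 2) = 144)
Add(Add(m, o), Function('z')(Function('M')(6, 0))) = Add(Add(-628, 144), 44) = Add(-484, 44) = -440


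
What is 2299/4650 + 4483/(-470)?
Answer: -988271/109275 ≈ -9.0439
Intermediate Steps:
2299/4650 + 4483/(-470) = 2299*(1/4650) + 4483*(-1/470) = 2299/4650 - 4483/470 = -988271/109275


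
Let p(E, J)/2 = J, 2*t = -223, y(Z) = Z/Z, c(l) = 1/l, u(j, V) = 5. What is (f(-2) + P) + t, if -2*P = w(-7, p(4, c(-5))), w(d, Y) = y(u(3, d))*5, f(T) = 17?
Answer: -97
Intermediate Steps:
y(Z) = 1
t = -223/2 (t = (½)*(-223) = -223/2 ≈ -111.50)
p(E, J) = 2*J
w(d, Y) = 5 (w(d, Y) = 1*5 = 5)
P = -5/2 (P = -½*5 = -5/2 ≈ -2.5000)
(f(-2) + P) + t = (17 - 5/2) - 223/2 = 29/2 - 223/2 = -97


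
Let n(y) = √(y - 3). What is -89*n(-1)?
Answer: -178*I ≈ -178.0*I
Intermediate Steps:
n(y) = √(-3 + y)
-89*n(-1) = -89*√(-3 - 1) = -178*I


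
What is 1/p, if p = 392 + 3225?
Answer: 1/3617 ≈ 0.00027647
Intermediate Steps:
p = 3617
1/p = 1/3617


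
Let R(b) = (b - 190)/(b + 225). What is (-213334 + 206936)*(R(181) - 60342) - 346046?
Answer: 11185944143/29 ≈ 3.8572e+8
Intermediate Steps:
R(b) = (-190 + b)/(225 + b)
(-213334 + 206936)*(R(181) - 60342) - 346046 = (-213334 + 206936)*((-190 + 181)/(225 + 181) - 60342) - 346046 = -6398*(-9/406 - 60342) - 346046 = -6398*(-24498861/406) - 346046 = 11195979477/29 - 346046 = 11185944143/29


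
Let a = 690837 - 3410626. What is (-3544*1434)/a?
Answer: 5082096/2719789 ≈ 1.8686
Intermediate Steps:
a = -2719789
(-3544*1434)/a = -3544*1434/(-2719789) = -5082096*(-1/2719789) = 5082096/2719789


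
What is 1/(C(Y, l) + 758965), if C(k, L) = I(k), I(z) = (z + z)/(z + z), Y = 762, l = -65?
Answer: 1/758966 ≈ 1.3176e-6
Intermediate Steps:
I(z) = 1 (I(z) = (2*z)/((2*z)) = (2*z)*(1/(2*z)) = 1)
C(k, L) = 1
1/(C(Y, l) + 758965) = 1/(1 + 758965) = 1/758966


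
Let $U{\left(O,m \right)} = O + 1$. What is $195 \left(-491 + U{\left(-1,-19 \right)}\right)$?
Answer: $-95745$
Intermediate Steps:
$U{\left(O,m \right)} = 1 + O$
$195 \left(-491 + U{\left(-1,-19 \right)}\right) = 195 \left(-491 + \left(1 - 1\right)\right) = 195 \left(-491 + 0\right) = 195 \left(-491\right) = -95745$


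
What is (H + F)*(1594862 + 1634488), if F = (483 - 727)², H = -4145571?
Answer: -13195237127250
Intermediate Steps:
F = 59536 (F = (-244)² = 59536)
(H + F)*(1594862 + 1634488) = (-4145571 + 59536)*(1594862 + 1634488) = -4086035*3229350 = -13195237127250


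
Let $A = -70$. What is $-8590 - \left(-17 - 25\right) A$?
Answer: $-11530$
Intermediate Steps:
$-8590 - \left(-17 - 25\right) A = -8590 - \left(-17 - 25\right) \left(-70\right) = -8590 - \left(-42\right) \left(-70\right) = -8590 - 2940 = -11530$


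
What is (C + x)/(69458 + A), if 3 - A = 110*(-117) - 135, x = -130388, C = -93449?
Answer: -223837/82466 ≈ -2.7143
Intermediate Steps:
A = 13008 (A = 3 - (110*(-117) - 135) = 3 - (-12870 - 135) = 3 - 1*(-13005) = 3 + 13005 = 13008)
(C + x)/(69458 + A) = (-93449 - 130388)/(69458 + 13008) = -223837/82466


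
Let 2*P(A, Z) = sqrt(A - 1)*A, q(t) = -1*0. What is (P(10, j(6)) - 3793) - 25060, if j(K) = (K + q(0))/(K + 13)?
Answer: -28838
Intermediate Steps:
q(t) = 0
j(K) = K/(13 + K) (j(K) = (K + 0)/(K + 13) = K/(13 + K))
P(A, Z) = A*sqrt(-1 + A)/2 (P(A, Z) = (sqrt(A - 1)*A)/2 = (sqrt(-1 + A)*A)/2 = (A*sqrt(-1 + A))/2 = A*sqrt(-1 + A)/2)
(P(10, j(6)) - 3793) - 25060 = ((1/2)*10*sqrt(-1 + 10) - 3793) - 25060 = ((1/2)*10*sqrt(9) - 3793) - 25060 = ((1/2)*10*3 - 3793) - 25060 = (15 - 3793) - 25060 = -3778 - 25060 = -28838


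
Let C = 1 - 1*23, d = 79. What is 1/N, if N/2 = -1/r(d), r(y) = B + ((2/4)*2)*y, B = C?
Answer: -57/2 ≈ -28.500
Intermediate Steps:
C = -22 (C = 1 - 23 = -22)
B = -22
r(y) = -22 + y (r(y) = -22 + ((2/4)*2)*y = -22 + ((2*(¼))*2)*y = -22 + ((½)*2)*y = -22 + 1*y = -22 + y)
N = -2/57 (N = 2*(-1/(-22 + 79)) = 2*(-1/57) = -2/57 ≈ -0.035088)
1/N = 1/(-2/57) = -57/2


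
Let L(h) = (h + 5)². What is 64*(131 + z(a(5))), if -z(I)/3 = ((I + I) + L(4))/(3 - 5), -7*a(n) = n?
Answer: 112160/7 ≈ 16023.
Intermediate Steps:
a(n) = -n/7
L(h) = (5 + h)²
z(I) = 243/2 + 3*I (z(I) = -3*((I + I) + (5 + 4)²)/(3 - 5) = -3*(2*I + 9²)/(-2) = -3*(2*I + 81)*(-1)/2 = -3*(81 + 2*I)*(-1)/2 = -3*(-81/2 - I) = 243/2 + 3*I)
64*(131 + z(a(5))) = 64*(131 + (243/2 + 3*(-⅐*5))) = 64*(131 + (243/2 + 3*(-5/7))) = 64*(131 + (243/2 - 15/7)) = 64*(131 + 1671/14) = 64*(3505/14) = 112160/7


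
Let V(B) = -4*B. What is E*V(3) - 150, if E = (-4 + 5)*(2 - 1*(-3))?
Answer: -210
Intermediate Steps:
E = 5 (E = 1*(2 + 3) = 1*5 = 5)
E*V(3) - 150 = 5*(-4*3) - 150 = 5*(-12) - 150 = -60 - 150 = -210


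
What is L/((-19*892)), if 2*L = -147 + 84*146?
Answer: -12117/33896 ≈ -0.35748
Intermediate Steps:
L = 12117/2 (L = (-147 + 84*146)/2 = (-147 + 12264)/2 = (½)*12117 = 12117/2 ≈ 6058.5)
L/((-19*892)) = 12117/(2*((-19*892))) = (12117/2)/(-16948) = (12117/2)*(-1/16948) = -12117/33896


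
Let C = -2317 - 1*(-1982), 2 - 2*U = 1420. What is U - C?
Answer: -374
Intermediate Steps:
U = -709 (U = 1 - 1/2*1420 = 1 - 710 = -709)
C = -335 (C = -2317 + 1982 = -335)
U - C = -709 - 1*(-335) = -709 + 335 = -374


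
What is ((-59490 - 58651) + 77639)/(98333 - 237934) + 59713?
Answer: 108260195/1813 ≈ 59713.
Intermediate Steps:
((-59490 - 58651) + 77639)/(98333 - 237934) + 59713 = (-118141 + 77639)/(-139601) + 59713 = -40502*(-1/139601) + 59713 = 526/1813 + 59713 = 108260195/1813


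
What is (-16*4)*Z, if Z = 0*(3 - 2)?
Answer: 0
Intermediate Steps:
Z = 0 (Z = 0*1 = 0)
(-16*4)*Z = -16*4*0 = -64*0 = 0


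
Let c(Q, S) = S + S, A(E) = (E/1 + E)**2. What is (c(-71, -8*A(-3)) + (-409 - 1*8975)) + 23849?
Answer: 13889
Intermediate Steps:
A(E) = 4*E**2 (A(E) = (E*1 + E)**2 = (E + E)**2 = (2*E)**2 = 4*E**2)
c(Q, S) = 2*S
(c(-71, -8*A(-3)) + (-409 - 1*8975)) + 23849 = (2*(-32*(-3)**2) + (-409 - 1*8975)) + 23849 = (2*(-32*9) + (-409 - 8975)) + 23849 = (2*(-8*36) - 9384) + 23849 = (2*(-288) - 9384) + 23849 = (-576 - 9384) + 23849 = -9960 + 23849 = 13889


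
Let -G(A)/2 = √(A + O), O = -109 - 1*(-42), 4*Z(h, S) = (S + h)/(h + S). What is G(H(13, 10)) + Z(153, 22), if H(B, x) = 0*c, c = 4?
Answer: ¼ - 2*I*√67 ≈ 0.25 - 16.371*I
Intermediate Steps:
Z(h, S) = ¼ (Z(h, S) = ((S + h)/(h + S))/4 = ((S + h)/(S + h))/4 = (¼)*1 = ¼)
O = -67 (O = -109 + 42 = -67)
H(B, x) = 0 (H(B, x) = 0*4 = 0)
G(A) = -2*√(-67 + A) (G(A) = -2*√(A - 67) = -2*√(-67 + A))
G(H(13, 10)) + Z(153, 22) = -2*√(-67 + 0) + ¼ = -2*I*√67 + ¼ = ¼ - 2*I*√67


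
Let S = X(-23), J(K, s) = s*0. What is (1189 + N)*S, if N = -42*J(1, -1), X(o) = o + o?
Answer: -54694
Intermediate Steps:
X(o) = 2*o
J(K, s) = 0
S = -46 (S = 2*(-23) = -46)
N = 0 (N = -42*0 = 0)
(1189 + N)*S = (1189 + 0)*(-46) = 1189*(-46) = -54694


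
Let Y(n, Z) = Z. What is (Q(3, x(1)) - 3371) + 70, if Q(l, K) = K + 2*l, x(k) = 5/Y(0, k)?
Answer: -3290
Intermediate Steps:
x(k) = 5/k
(Q(3, x(1)) - 3371) + 70 = ((5/1 + 2*3) - 3371) + 70 = ((5*1 + 6) - 3371) + 70 = ((5 + 6) - 3371) + 70 = (11 - 3371) + 70 = -3360 + 70 = -3290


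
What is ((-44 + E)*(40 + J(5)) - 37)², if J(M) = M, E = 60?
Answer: 466489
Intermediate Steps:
((-44 + E)*(40 + J(5)) - 37)² = ((-44 + 60)*(40 + 5) - 37)² = (16*45 - 37)² = (720 - 37)² = 683² = 466489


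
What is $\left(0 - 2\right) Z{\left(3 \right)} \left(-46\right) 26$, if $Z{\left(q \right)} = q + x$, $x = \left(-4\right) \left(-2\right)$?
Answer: $26312$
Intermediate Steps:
$x = 8$
$Z{\left(q \right)} = 8 + q$ ($Z{\left(q \right)} = q + 8 = 8 + q$)
$\left(0 - 2\right) Z{\left(3 \right)} \left(-46\right) 26 = \left(0 - 2\right) \left(8 + 3\right) \left(-46\right) 26 = \left(-2\right) 11 \left(-46\right) 26 = \left(-22\right) \left(-46\right) 26 = 1012 \cdot 26 = 26312$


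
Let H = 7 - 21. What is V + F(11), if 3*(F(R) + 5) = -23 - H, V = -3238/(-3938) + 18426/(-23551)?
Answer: -3050637/383239 ≈ -7.9601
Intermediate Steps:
H = -14
V = 15275/383239 (V = -3238*(-1/3938) + 18426*(-1/23551) = 1619/1969 - 18426/23551 = 15275/383239 ≈ 0.039858)
F(R) = -8 (F(R) = -5 + (-23 - 1*(-14))/3 = -5 + (-23 + 14)/3 = -5 + (⅓)*(-9) = -5 - 3 = -8)
V + F(11) = 15275/383239 - 8 = -3050637/383239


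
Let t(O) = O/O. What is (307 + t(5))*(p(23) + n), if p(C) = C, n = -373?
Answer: -107800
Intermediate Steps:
t(O) = 1
(307 + t(5))*(p(23) + n) = (307 + 1)*(23 - 373) = 308*(-350) = -107800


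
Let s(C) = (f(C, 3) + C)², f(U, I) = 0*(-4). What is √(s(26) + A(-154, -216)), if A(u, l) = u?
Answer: 3*√58 ≈ 22.847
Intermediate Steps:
f(U, I) = 0
s(C) = C² (s(C) = (0 + C)² = C²)
√(s(26) + A(-154, -216)) = √(26² - 154) = √(676 - 154) = √522 = 3*√58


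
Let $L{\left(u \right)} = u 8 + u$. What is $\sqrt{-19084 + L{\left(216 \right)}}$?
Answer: $2 i \sqrt{4285} \approx 130.92 i$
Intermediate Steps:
$L{\left(u \right)} = 9 u$ ($L{\left(u \right)} = 8 u + u = 9 u$)
$\sqrt{-19084 + L{\left(216 \right)}} = \sqrt{-19084 + 9 \cdot 216} = \sqrt{-19084 + 1944} = \sqrt{-17140} = 2 i \sqrt{4285}$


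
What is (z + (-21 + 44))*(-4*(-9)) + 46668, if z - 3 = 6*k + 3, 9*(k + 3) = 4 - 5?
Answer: 47040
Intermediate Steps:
k = -28/9 (k = -3 + (4 - 5)/9 = -3 + (⅑)*(-1) = -3 - ⅑ = -28/9 ≈ -3.1111)
z = -38/3 (z = 3 + (6*(-28/9) + 3) = 3 + (-56/3 + 3) = 3 - 47/3 = -38/3 ≈ -12.667)
(z + (-21 + 44))*(-4*(-9)) + 46668 = (-38/3 + (-21 + 44))*(-4*(-9)) + 46668 = (-38/3 + 23)*36 + 46668 = (31/3)*36 + 46668 = 372 + 46668 = 47040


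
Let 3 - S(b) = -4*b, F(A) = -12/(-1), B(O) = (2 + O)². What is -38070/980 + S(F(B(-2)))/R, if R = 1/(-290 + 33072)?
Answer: 163840629/98 ≈ 1.6718e+6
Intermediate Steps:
F(A) = 12 (F(A) = -12*(-1) = 12)
R = 1/32782 ≈ 3.0505e-5
S(b) = 3 + 4*b (S(b) = 3 - (-4)*b = 3 + 4*b)
-38070/980 + S(F(B(-2)))/R = -38070/980 + (3 + 4*12)/(1/32782) = -38070*1/980 + (3 + 48)*32782 = -3807/98 + 51*32782 = -3807/98 + 1671882 = 163840629/98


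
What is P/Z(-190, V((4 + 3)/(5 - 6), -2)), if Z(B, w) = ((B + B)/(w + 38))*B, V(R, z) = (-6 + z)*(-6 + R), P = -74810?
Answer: -531151/3610 ≈ -147.13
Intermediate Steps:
V(R, z) = (-6 + R)*(-6 + z)
Z(B, w) = 2*B**2/(38 + w) (Z(B, w) = ((2*B)/(38 + w))*B = (2*B/(38 + w))*B = 2*B**2/(38 + w))
P/Z(-190, V((4 + 3)/(5 - 6), -2)) = -(321683/3610 - 14962*(4 + 3)/(1805*(5 - 6))) = -74810/(2*36100/(38 + (36 - 42/(-1) + 12 + (7/(-1))*(-2)))) = -74810/(2*36100/(38 + (36 - 42*(-1) + 12 + (7*(-1))*(-2)))) = -74810/(2*36100/(38 + (36 - 6*(-7) + 12 - 7*(-2)))) = -74810/(2*36100/(38 + (36 + 42 + 12 + 14))) = -74810/(2*36100/(38 + 104)) = -74810/(2*36100/142) = -74810/(2*36100*(1/142)) = -74810/36100/71 = -74810*71/36100 = -531151/3610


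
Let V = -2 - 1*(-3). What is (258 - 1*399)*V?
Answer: -141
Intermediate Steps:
V = 1 (V = -2 + 3 = 1)
(258 - 1*399)*V = (258 - 1*399)*1 = (258 - 399)*1 = -141*1 = -141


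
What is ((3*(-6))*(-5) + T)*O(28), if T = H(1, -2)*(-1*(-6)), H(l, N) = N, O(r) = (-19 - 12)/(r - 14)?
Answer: -1209/7 ≈ -172.71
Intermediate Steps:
O(r) = -31/(-14 + r)
T = -12 (T = -(-2)*(-6) = -2*6 = -12)
((3*(-6))*(-5) + T)*O(28) = ((3*(-6))*(-5) - 12)*(-31/(-14 + 28)) = (-18*(-5) - 12)*(-31/14) = (90 - 12)*(-31*1/14) = 78*(-31/14) = -1209/7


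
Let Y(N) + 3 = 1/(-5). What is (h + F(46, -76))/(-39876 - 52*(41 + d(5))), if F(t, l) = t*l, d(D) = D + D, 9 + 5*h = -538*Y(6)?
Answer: 26279/354400 ≈ 0.074151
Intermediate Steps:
Y(N) = -16/5 (Y(N) = -3 + 1/(-5) = -3 - ⅕ = -16/5)
h = 8563/25 (h = -9/5 + (-538*(-16/5))/5 = -9/5 + (⅕)*(8608/5) = -9/5 + 8608/25 = 8563/25 ≈ 342.52)
d(D) = 2*D
F(t, l) = l*t
(h + F(46, -76))/(-39876 - 52*(41 + d(5))) = (8563/25 - 76*46)/(-39876 - 52*(41 + 2*5)) = (8563/25 - 3496)/(-39876 - 52*(41 + 10)) = -78837/(25*(-39876 - 52*51)) = -78837/(25*(-39876 - 2652)) = -78837/25/(-42528) = -78837/25*(-1/42528) = 26279/354400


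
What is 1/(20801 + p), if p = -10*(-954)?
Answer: 1/30341 ≈ 3.2959e-5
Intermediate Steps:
p = 9540
1/(20801 + p) = 1/(20801 + 9540) = 1/30341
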